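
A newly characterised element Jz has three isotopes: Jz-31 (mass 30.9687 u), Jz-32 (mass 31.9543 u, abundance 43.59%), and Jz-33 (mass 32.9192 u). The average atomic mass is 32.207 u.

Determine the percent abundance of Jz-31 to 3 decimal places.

Let x and y be the fractions of Jz-31 and Jz-33. Then x + y = 1 − 0.4359 = 0.5641 and 30.9687x + 32.9192y = 32.207 − 0.4359×31.9543 = 18.27812063.
Substituting: 30.9687x + 32.9192(0.5641 − x) = 18.27812063
(30.9687 − 32.9192)x = -0.29160009  ⇒  x = 0.14950, y = 0.41460
Jz-31: 14.950%, Jz-33: 41.460%.

14.950%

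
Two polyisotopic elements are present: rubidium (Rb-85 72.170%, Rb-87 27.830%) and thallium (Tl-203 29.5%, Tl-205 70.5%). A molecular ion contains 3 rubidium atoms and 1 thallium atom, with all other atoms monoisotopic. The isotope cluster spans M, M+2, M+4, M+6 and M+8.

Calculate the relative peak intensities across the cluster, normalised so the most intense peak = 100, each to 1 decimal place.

28.2 : 100.0 : 90.5 : 31.7 : 3.9

Rubidium pattern (n=3): 0.37589809 : 0.43485841 : 0.16768892 : 0.02155458
Thallium pattern (n=1): 0.2950 : 0.7050
Convolve the two distributions (both contribute in 2-u steps):
  M: 0.37589809×0.2950 = 0.110890
  M+2: 0.37589809×0.7050 + 0.43485841×0.2950 = 0.393291
  M+4: 0.43485841×0.7050 + 0.16768892×0.2950 = 0.356043
  M+6: 0.16768892×0.7050 + 0.02155458×0.2950 = 0.124579
  M+8: 0.02155458×0.7050 = 0.015196
Scale to base peak (0.393291) = 100: 28.2 : 100.0 : 90.5 : 31.7 : 3.9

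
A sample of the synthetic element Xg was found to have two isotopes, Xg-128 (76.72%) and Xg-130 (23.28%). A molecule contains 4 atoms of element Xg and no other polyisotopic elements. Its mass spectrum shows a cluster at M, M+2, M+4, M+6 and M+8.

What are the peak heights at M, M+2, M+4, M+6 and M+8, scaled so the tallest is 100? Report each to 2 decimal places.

The 4 Xg atoms are independent, so intensities follow the terms of (0.7672 + 0.2328)^4.
P(M) = 0.7672^4 = 0.346445
P(M+2) = 4 × 0.7672^3 × 0.2328^1 = 0.420503
P(M+4) = 6 × 0.7672^2 × 0.2328^2 = 0.191397
P(M+6) = 4 × 0.7672^1 × 0.2328^3 = 0.038718
P(M+8) = 0.2328^4 = 0.002937
The M+2 peak is largest (0.420503); scaling to 100 gives 82.39 : 100.00 : 45.52 : 9.21 : 0.70.

82.39 : 100.00 : 45.52 : 9.21 : 0.70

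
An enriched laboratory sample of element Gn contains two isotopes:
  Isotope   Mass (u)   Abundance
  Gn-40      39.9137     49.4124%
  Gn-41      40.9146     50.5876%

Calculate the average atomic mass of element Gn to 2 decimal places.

Average mass = Σ (abundance × isotope mass) = 0.494124 × 39.9137 + 0.505876 × 40.9146
= 19.72232 + 20.69771 = 40.42003 u

40.42 u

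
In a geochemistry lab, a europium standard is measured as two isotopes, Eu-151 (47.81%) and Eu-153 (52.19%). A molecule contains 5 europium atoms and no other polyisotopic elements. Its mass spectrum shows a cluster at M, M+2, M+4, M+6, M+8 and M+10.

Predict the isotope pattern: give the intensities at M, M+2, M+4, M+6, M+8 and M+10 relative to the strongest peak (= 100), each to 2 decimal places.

Expanding (0.4781 + 0.5219)^5:
P(M) = 0.4781^5 = 0.024980
P(M+2) = 5 × 0.4781^4 × 0.5219^1 = 0.136343
P(M+4) = 10 × 0.4781^3 × 0.5219^2 = 0.297667
P(M+6) = 10 × 0.4781^2 × 0.5219^3 = 0.324937
P(M+8) = 5 × 0.4781^1 × 0.5219^4 = 0.177353
P(M+10) = 0.5219^5 = 0.038720
The M+6 peak is largest (0.324937); scaling to 100 gives 7.69 : 41.96 : 91.61 : 100.00 : 54.58 : 11.92.

7.69 : 41.96 : 91.61 : 100.00 : 54.58 : 11.92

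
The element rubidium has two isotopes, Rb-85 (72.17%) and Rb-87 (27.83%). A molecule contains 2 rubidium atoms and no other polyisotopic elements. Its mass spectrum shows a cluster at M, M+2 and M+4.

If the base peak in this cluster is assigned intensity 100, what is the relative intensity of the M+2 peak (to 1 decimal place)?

Binomial terms of (0.7217 + 0.2783)^2: M 0.5209, M+2 0.4017, M+4 0.0775 → M is the base peak.
P(M) = C(2,0) × 0.7217^2 × 0.2783^0 = 1 × 0.52085089 × 1.0000 = 0.520851 (base)
P(M+2) = C(2,1) × 0.7217^1 × 0.2783^1 = 2 × 0.7217 × 0.2783 = 0.401698
Relative intensity = 0.401698 / 0.520851 × 100 = 77.1

77.1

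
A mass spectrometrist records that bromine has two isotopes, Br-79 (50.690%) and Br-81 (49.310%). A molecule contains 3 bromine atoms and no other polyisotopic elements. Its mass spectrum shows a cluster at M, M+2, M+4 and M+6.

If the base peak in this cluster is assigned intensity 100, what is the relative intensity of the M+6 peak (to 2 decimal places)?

31.54

(0.50690 + 0.49310)^3 gives M 0.1302, M+2 0.3801, M+4 0.3698, M+6 0.1199; the largest is M+2.
P(M+2) = C(3,1) × 0.50690^2 × 0.49310^1 = 3 × 0.25694761 × 0.4931 = 0.380103 (base)
P(M+6) = C(3,3) × 0.50690^0 × 0.49310^3 = 1 × 1.0000 × 0.11989609 = 0.119896
Relative intensity = 0.119896 / 0.380103 × 100 = 31.54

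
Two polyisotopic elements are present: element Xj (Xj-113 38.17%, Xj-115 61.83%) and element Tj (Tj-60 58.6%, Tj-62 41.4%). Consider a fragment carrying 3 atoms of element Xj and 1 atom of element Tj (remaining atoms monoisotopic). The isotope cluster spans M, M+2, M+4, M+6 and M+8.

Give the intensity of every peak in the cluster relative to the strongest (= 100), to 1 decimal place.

Element Xj pattern (n=3): 0.05561174 : 0.27024945 : 0.43776588 : 0.23637293
Element Tj pattern (n=1): 0.5860 : 0.4140
Convolve the two distributions (both contribute in 2-u steps):
  M: 0.05561174×0.5860 = 0.032588
  M+2: 0.05561174×0.4140 + 0.27024945×0.5860 = 0.181389
  M+4: 0.27024945×0.4140 + 0.43776588×0.5860 = 0.368414
  M+6: 0.43776588×0.4140 + 0.23637293×0.5860 = 0.319750
  M+8: 0.23637293×0.4140 = 0.097858
Scale to base peak (0.368414) = 100: 8.8 : 49.2 : 100.0 : 86.8 : 26.6

8.8 : 49.2 : 100.0 : 86.8 : 26.6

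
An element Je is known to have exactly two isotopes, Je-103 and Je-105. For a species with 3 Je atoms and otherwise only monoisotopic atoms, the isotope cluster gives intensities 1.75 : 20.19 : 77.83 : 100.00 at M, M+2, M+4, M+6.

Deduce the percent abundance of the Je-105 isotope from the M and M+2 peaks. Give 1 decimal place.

Write p for the Je-103 fraction. I(M+2)/I(M) = [C(3,1)·p^2·(1−p)] / p^3 = 3·(1−p)/p = 20.19/1.75 = 11.5371
(1−p)/p = 11.5371/3 = 3.8457  ⇒  p = 1/(1 + 3.8457) = 0.2064
Je-103: 20.6%, Je-105: 79.4%.

79.4%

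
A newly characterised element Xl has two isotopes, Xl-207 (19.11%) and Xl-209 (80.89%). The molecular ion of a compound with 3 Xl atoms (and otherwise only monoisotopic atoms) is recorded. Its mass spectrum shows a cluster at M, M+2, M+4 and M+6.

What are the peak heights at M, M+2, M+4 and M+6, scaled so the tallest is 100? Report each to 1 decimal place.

1.3 : 16.7 : 70.9 : 100.0

Each Xl atom is independently Xl-207 (p = 0.1911) or Xl-209 (q = 0.8089); the cluster is the binomial expansion (p + q)^3.
P(M) = 0.1911^3 = 0.006979
P(M+2) = 3 × 0.1911^2 × 0.8089^1 = 0.088621
P(M+4) = 3 × 0.1911^1 × 0.8089^2 = 0.375121
P(M+6) = 0.8089^3 = 0.529279
The M+6 peak is largest (0.529279); scaling to 100 gives 1.3 : 16.7 : 70.9 : 100.0.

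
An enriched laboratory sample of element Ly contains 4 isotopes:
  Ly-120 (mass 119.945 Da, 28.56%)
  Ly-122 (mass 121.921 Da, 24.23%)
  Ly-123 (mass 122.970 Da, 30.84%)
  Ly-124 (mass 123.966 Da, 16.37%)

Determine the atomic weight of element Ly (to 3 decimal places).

The abundance-weighted mean is 0.2856 × 119.945 + 0.2423 × 121.921 + 0.3084 × 122.970 + 0.1637 × 123.966
= 34.2563 + 29.5415 + 37.9239 + 20.2932 = 122.0149 Da

122.015 Da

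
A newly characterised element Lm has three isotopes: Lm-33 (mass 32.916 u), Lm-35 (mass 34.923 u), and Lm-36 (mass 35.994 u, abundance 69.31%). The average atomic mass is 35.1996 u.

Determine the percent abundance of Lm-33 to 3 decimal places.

23.204%

Let x and y be the fractions of Lm-33 and Lm-35. Then x + y = 1 − 0.6931 = 0.3069 and 32.916x + 34.923y = 35.1996 − 0.6931×35.994 = 10.2521586.
Substituting: 32.916x + 34.923(0.3069 − x) = 10.2521586
(32.916 − 34.923)x = -0.4657101  ⇒  x = 0.23204, y = 0.07486
Lm-33: 23.204%, Lm-35: 7.486%.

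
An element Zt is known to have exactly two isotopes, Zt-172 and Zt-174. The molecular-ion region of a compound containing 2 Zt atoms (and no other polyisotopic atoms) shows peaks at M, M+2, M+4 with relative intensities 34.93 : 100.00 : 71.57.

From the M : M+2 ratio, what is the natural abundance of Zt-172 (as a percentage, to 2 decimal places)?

If p is the fraction of Zt that is Zt-172, then I(M+2)/I(M) = [C(2,1)·p^1·(1−p)] / p^2 = 2·(1−p)/p = 100.00/34.93 = 2.8629
(1−p)/p = 2.8629/2 = 1.4314  ⇒  p = 1/(1 + 1.4314) = 0.4113
Zt-172: 41.13%, Zt-174: 58.87%.

41.13%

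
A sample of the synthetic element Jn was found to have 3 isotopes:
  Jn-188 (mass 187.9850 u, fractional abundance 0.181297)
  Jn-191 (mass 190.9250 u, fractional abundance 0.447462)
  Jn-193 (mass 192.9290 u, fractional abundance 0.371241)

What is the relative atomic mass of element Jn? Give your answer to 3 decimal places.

Ar = Σ fᵢ·mᵢ = 0.181297 × 187.9850 + 0.447462 × 190.9250 + 0.371241 × 192.9290
= 34.08112 + 85.43168 + 71.62315 = 191.13595 u

191.136 u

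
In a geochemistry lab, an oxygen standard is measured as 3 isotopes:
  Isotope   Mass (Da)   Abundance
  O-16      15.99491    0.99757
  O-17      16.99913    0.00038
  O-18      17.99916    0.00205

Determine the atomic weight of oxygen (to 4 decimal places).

15.9994 Da

Average mass = Σ (abundance × isotope mass) = 0.99757 × 15.99491 + 0.00038 × 16.99913 + 0.00205 × 17.99916
= 15.956042 + 0.006460 + 0.036898 = 15.999400 Da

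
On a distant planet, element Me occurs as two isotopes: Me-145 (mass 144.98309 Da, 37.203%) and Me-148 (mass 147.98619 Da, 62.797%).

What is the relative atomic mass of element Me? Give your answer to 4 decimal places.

146.8689 Da

Weight each isotope mass by its fractional abundance: 0.37203 × 144.98309 + 0.62797 × 147.98619
= 53.938059 + 92.930888 = 146.868947 Da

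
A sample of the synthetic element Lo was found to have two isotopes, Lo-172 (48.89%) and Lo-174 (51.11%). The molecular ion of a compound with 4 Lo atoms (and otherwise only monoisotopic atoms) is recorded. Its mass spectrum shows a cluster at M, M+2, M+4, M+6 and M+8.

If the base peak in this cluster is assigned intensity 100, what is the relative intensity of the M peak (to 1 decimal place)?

15.3

Term probabilities: M 0.0571, M+2 0.2389, M+4 0.3746, M+6 0.2611, M+8 0.0682. Base peak = M+4.
P(M+4) = C(4,2) × 0.4889^2 × 0.5111^2 = 6 × 0.23902321 × 0.26122321 = 0.374630 (base)
P(M) = C(4,0) × 0.4889^4 × 0.5111^0 = 1 × 0.05713209 × 1.0000 = 0.057132
Relative intensity = 0.057132 / 0.374630 × 100 = 15.3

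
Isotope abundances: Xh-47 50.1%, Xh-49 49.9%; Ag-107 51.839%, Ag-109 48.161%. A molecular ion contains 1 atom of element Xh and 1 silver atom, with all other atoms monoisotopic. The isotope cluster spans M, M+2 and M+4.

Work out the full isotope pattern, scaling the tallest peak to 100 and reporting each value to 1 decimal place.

Element Xh pattern (n=1): 0.5010 : 0.4990
Silver pattern (n=1): 0.51839 : 0.48161
Convolve the two distributions (both contribute in 2-u steps):
  M: 0.5010×0.51839 = 0.259713
  M+2: 0.5010×0.48161 + 0.4990×0.51839 = 0.499963
  M+4: 0.4990×0.48161 = 0.240323
Scale to base peak (0.499963) = 100: 51.9 : 100.0 : 48.1

51.9 : 100.0 : 48.1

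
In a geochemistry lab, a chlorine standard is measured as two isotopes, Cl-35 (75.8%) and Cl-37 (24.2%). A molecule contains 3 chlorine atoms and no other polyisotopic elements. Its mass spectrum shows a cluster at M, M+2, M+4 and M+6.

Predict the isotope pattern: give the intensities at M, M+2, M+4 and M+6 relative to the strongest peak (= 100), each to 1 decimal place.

100.0 : 95.8 : 30.6 : 3.3

Expanding (0.758 + 0.242)^3:
P(M) = 0.758^3 = 0.435520
P(M+2) = 3 × 0.758^2 × 0.242^1 = 0.417133
P(M+4) = 3 × 0.758^1 × 0.242^2 = 0.133175
P(M+6) = 0.242^3 = 0.014172
The M peak is largest (0.435520); scaling to 100 gives 100.0 : 95.8 : 30.6 : 3.3.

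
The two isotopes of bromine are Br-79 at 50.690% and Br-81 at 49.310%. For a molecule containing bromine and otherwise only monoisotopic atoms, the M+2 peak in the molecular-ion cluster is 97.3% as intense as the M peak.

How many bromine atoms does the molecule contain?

With n Br atoms, P(M+2)/P(M) = C(n,1)·p^(n−1)q / p^n = n·q/p = n · 0.49310/0.50690.
n = 0.973 × 0.50690/0.49310 = 1.00 ≈ 1

1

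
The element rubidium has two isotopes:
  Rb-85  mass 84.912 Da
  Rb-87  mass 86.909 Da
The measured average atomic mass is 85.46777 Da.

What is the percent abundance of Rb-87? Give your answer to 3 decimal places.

With x = fraction of Rb-85 (so Rb-87 is 1 − x):
84.912·x + 86.909·(1 − x) = 85.46777
(84.912 − 86.909)·x = 85.46777 − 86.909
x = -1.44123 / -1.997 = 0.72170 → 72.170% Rb-85, 27.830% Rb-87.

27.830%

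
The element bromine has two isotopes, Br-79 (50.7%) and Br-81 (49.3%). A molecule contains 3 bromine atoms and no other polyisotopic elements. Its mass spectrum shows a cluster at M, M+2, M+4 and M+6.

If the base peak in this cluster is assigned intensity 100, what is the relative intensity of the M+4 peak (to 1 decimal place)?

(0.507 + 0.493)^3 gives M 0.1303, M+2 0.3802, M+4 0.3697, M+6 0.1198; the largest is M+2.
P(M+2) = C(3,1) × 0.507^2 × 0.493^1 = 3 × 0.257049 × 0.4930 = 0.380175 (base)
P(M+4) = C(3,2) × 0.507^1 × 0.493^2 = 3 × 0.5070 × 0.243049 = 0.369678
Relative intensity = 0.369678 / 0.380175 × 100 = 97.2

97.2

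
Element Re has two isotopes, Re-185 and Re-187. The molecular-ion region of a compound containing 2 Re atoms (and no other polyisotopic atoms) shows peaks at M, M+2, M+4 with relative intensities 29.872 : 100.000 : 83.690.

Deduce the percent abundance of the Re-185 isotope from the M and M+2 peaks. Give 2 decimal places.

37.40%

If p is the fraction of Re that is Re-185, then I(M+2)/I(M) = [C(2,1)·p^1·(1−p)] / p^2 = 2·(1−p)/p = 100.000/29.872 = 3.3476
(1−p)/p = 3.3476/2 = 1.6738  ⇒  p = 1/(1 + 1.6738) = 0.3740
Re-185: 37.40%, Re-187: 62.60%.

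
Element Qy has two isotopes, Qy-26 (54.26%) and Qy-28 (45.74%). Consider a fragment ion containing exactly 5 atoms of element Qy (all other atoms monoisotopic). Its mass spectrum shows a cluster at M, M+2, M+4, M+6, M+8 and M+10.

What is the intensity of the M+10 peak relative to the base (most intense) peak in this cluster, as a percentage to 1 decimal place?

Term probabilities: M 0.0470, M+2 0.1982, M+4 0.3342, M+6 0.2817, M+8 0.1188, M+10 0.0200. Base peak = M+4.
P(M+4) = C(5,2) × 0.5426^3 × 0.4574^2 = 10 × 0.15974945 × 0.20921476 = 0.334219 (base)
P(M+10) = C(5,5) × 0.5426^0 × 0.4574^5 = 1 × 1.0000 × 0.02002077 = 0.020021
Relative intensity = 0.020021 / 0.334219 × 100 = 6.0

6.0%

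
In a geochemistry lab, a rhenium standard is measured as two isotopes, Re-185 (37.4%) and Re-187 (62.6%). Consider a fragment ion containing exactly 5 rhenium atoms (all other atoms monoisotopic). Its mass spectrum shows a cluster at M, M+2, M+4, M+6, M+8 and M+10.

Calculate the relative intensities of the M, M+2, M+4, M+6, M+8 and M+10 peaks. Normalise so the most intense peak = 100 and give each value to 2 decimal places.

The 5 Re atoms are independent, so intensities follow the terms of (0.374 + 0.626)^5.
P(M) = 0.374^5 = 0.007317
P(M+2) = 5 × 0.374^4 × 0.626^1 = 0.061239
P(M+4) = 10 × 0.374^3 × 0.626^2 = 0.205005
P(M+6) = 10 × 0.374^2 × 0.626^3 = 0.343136
P(M+8) = 5 × 0.374^1 × 0.626^4 = 0.287170
P(M+10) = 0.626^5 = 0.096133
The M+6 peak is largest (0.343136); scaling to 100 gives 2.13 : 17.85 : 59.74 : 100.00 : 83.69 : 28.02.

2.13 : 17.85 : 59.74 : 100.00 : 83.69 : 28.02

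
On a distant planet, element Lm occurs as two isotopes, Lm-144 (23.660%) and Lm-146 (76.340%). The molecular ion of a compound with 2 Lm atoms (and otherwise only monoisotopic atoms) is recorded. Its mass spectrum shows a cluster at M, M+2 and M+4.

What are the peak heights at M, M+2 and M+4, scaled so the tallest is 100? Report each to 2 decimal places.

Expanding (0.23660 + 0.76340)^2:
P(M) = 0.23660^2 = 0.055980
P(M+2) = 2 × 0.23660^1 × 0.76340^1 = 0.361241
P(M+4) = 0.76340^2 = 0.582780
The M+4 peak is largest (0.582780); scaling to 100 gives 9.61 : 61.99 : 100.00.

9.61 : 61.99 : 100.00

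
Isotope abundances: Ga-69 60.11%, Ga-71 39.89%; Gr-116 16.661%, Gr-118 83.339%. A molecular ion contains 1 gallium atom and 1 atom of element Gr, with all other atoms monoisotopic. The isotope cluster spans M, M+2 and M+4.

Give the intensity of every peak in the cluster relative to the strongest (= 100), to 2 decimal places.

Gallium pattern (n=1): 0.6011 : 0.3989
Element Gr pattern (n=1): 0.16661 : 0.83339
Convolve the two distributions (both contribute in 2-u steps):
  M: 0.6011×0.16661 = 0.100149
  M+2: 0.6011×0.83339 + 0.3989×0.16661 = 0.567411
  M+4: 0.3989×0.83339 = 0.332439
Scale to base peak (0.567411) = 100: 17.65 : 100.00 : 58.59

17.65 : 100.00 : 58.59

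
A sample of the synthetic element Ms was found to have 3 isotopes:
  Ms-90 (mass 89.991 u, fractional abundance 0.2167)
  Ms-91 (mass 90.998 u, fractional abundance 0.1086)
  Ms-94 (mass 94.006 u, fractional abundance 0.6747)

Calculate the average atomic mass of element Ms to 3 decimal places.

Average mass = Σ (abundance × isotope mass) = 0.2167 × 89.991 + 0.1086 × 90.998 + 0.6747 × 94.006
= 19.5010 + 9.8824 + 63.4258 = 92.8092 u

92.809 u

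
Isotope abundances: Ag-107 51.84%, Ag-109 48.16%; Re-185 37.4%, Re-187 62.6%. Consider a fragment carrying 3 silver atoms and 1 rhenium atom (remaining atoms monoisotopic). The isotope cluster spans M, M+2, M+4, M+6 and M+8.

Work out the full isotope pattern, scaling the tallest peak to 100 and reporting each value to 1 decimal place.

Silver pattern (n=3): 0.13931407 : 0.38827347 : 0.36071085 : 0.11170161
Rhenium pattern (n=1): 0.3740 : 0.6260
Convolve the two distributions (both contribute in 2-u steps):
  M: 0.13931407×0.3740 = 0.052103
  M+2: 0.13931407×0.6260 + 0.38827347×0.3740 = 0.232425
  M+4: 0.38827347×0.6260 + 0.36071085×0.3740 = 0.377965
  M+6: 0.36071085×0.6260 + 0.11170161×0.3740 = 0.267581
  M+8: 0.11170161×0.6260 = 0.069925
Scale to base peak (0.377965) = 100: 13.8 : 61.5 : 100.0 : 70.8 : 18.5

13.8 : 61.5 : 100.0 : 70.8 : 18.5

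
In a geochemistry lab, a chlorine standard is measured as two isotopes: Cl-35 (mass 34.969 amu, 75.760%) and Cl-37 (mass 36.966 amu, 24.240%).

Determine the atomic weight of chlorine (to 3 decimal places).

35.453 amu

Average mass = Σ (abundance × isotope mass) = 0.75760 × 34.969 + 0.24240 × 36.966
= 26.4925 + 8.9606 = 35.4531 amu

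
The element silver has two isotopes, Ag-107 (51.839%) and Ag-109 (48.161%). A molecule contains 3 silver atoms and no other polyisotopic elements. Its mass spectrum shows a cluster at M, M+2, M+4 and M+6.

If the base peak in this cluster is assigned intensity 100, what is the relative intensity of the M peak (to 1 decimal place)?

Binomial terms of (0.51839 + 0.48161)^3: M 0.1393, M+2 0.3883, M+4 0.3607, M+6 0.1117 → M+2 is the base peak.
P(M+2) = C(3,1) × 0.51839^2 × 0.48161^1 = 3 × 0.26872819 × 0.48161 = 0.388267 (base)
P(M) = C(3,0) × 0.51839^3 × 0.48161^0 = 1 × 0.13930601 × 1.0000 = 0.139306
Relative intensity = 0.139306 / 0.388267 × 100 = 35.9

35.9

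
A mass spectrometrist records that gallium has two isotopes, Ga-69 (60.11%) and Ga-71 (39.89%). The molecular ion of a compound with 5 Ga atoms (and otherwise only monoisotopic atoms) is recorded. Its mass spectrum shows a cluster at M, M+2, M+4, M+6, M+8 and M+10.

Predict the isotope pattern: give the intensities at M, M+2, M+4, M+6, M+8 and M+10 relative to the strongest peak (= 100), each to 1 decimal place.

Expanding (0.6011 + 0.3989)^5:
P(M) = 0.6011^5 = 0.078475
P(M+2) = 5 × 0.6011^4 × 0.3989^1 = 0.260388
P(M+4) = 10 × 0.6011^3 × 0.3989^2 = 0.345596
P(M+6) = 10 × 0.6011^2 × 0.3989^3 = 0.229343
P(M+8) = 5 × 0.6011^1 × 0.3989^4 = 0.076098
P(M+10) = 0.3989^5 = 0.010100
The M+4 peak is largest (0.345596); scaling to 100 gives 22.7 : 75.3 : 100.0 : 66.4 : 22.0 : 2.9.

22.7 : 75.3 : 100.0 : 66.4 : 22.0 : 2.9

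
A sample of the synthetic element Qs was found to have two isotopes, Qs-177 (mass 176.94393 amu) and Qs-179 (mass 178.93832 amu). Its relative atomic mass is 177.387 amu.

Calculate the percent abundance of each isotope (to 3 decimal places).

Qs-177: 77.784%, Qs-179: 22.216%

Let x be the fractional abundance of Qs-177; then Qs-179 has abundance 1 − x.
176.94393·x + 178.93832·(1 − x) = 177.387
(176.94393 − 178.93832)·x = 177.387 − 178.93832
x = -1.55132 / -1.99439 = 0.77784 → 77.784% Qs-177, 22.216% Qs-179.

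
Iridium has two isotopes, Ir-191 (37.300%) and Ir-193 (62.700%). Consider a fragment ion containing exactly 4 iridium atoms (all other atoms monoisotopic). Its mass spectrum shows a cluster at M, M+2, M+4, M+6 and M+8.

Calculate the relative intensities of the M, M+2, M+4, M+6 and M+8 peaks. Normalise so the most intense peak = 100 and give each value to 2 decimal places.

Expanding (0.37300 + 0.62700)^4:
P(M) = 0.37300^4 = 0.019357
P(M+2) = 4 × 0.37300^3 × 0.62700^1 = 0.130153
P(M+4) = 6 × 0.37300^2 × 0.62700^2 = 0.328174
P(M+6) = 4 × 0.37300^1 × 0.62700^3 = 0.367766
P(M+8) = 0.62700^4 = 0.154550
The M+6 peak is largest (0.367766); scaling to 100 gives 5.26 : 35.39 : 89.23 : 100.00 : 42.02.

5.26 : 35.39 : 89.23 : 100.00 : 42.02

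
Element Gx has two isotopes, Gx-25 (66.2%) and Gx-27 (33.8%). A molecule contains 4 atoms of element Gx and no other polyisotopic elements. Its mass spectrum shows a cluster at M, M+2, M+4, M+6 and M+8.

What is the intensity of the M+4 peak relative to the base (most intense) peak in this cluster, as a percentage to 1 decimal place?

76.6%

Binomial terms of (0.662 + 0.338)^4: M 0.1921, M+2 0.3922, M+4 0.3004, M+6 0.1023, M+8 0.0131 → M+2 is the base peak.
P(M+2) = C(4,1) × 0.662^3 × 0.338^1 = 4 × 0.29011753 × 0.3380 = 0.392239 (base)
P(M+4) = C(4,2) × 0.662^2 × 0.338^2 = 6 × 0.438244 × 0.114244 = 0.300400
Relative intensity = 0.300400 / 0.392239 × 100 = 76.6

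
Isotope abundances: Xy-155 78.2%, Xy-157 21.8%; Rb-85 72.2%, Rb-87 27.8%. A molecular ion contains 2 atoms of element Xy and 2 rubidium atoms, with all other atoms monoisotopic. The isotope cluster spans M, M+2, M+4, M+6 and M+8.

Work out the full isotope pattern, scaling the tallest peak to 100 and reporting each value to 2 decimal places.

Element Xy pattern (n=2): 0.611524 : 0.340952 : 0.047524
Rubidium pattern (n=2): 0.521284 : 0.401432 : 0.077284
Convolve the two distributions (both contribute in 2-u steps):
  M: 0.611524×0.521284 = 0.318778
  M+2: 0.611524×0.401432 + 0.340952×0.521284 = 0.423218
  M+4: 0.611524×0.077284 + 0.340952×0.401432 + 0.047524×0.521284 = 0.208904
  M+6: 0.340952×0.077284 + 0.047524×0.401432 = 0.045428
  M+8: 0.047524×0.077284 = 0.003673
Scale to base peak (0.423218) = 100: 75.32 : 100.00 : 49.36 : 10.73 : 0.87

75.32 : 100.00 : 49.36 : 10.73 : 0.87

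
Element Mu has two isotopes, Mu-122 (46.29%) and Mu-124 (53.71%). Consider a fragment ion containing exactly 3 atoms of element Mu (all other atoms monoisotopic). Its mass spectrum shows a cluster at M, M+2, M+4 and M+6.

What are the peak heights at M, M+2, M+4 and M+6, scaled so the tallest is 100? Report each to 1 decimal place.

Each Mu atom is independently Mu-122 (p = 0.4629) or Mu-124 (q = 0.5371); the cluster is the binomial expansion (p + q)^3.
P(M) = 0.4629^3 = 0.099189
P(M+2) = 3 × 0.4629^2 × 0.5371^1 = 0.345264
P(M+4) = 3 × 0.4629^1 × 0.5371^2 = 0.400607
P(M+6) = 0.5371^3 = 0.154941
The M+4 peak is largest (0.400607); scaling to 100 gives 24.8 : 86.2 : 100.0 : 38.7.

24.8 : 86.2 : 100.0 : 38.7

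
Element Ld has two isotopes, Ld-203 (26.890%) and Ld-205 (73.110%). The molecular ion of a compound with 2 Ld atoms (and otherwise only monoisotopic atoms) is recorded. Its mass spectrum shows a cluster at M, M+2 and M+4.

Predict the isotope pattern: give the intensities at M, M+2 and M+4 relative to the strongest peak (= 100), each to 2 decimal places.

13.53 : 73.56 : 100.00

The 2 Ld atoms are independent, so intensities follow the terms of (0.26890 + 0.73110)^2.
P(M) = 0.26890^2 = 0.072307
P(M+2) = 2 × 0.26890^1 × 0.73110^1 = 0.393186
P(M+4) = 0.73110^2 = 0.534507
The M+4 peak is largest (0.534507); scaling to 100 gives 13.53 : 73.56 : 100.00.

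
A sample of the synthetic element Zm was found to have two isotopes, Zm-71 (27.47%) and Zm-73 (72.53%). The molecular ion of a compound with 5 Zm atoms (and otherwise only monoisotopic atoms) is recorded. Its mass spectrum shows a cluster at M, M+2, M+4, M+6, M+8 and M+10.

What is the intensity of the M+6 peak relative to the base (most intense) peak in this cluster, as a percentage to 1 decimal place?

75.7%

(0.2747 + 0.7253)^5 gives M 0.0016, M+2 0.0207, M+4 0.1090, M+6 0.2879, M+8 0.3801, M+10 0.2007; the largest is M+8.
P(M+8) = C(5,4) × 0.2747^1 × 0.7253^4 = 5 × 0.2747 × 0.27673922 = 0.380101 (base)
P(M+6) = C(5,3) × 0.2747^2 × 0.7253^3 = 10 × 0.07546009 × 0.38155138 = 0.287919
Relative intensity = 0.287919 / 0.380101 × 100 = 75.7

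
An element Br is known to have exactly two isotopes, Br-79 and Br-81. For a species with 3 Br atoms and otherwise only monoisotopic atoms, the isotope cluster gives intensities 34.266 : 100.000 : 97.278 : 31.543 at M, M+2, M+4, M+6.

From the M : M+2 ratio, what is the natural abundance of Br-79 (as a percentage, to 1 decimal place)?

Let p = fractional abundance of Br-79. I(M+2)/I(M) = [C(3,1)·p^2·(1−p)] / p^3 = 3·(1−p)/p = 100.000/34.266 = 2.9183
(1−p)/p = 2.9183/3 = 0.9728  ⇒  p = 1/(1 + 0.9728) = 0.5069
Br-79: 50.7%, Br-81: 49.3%.

50.7%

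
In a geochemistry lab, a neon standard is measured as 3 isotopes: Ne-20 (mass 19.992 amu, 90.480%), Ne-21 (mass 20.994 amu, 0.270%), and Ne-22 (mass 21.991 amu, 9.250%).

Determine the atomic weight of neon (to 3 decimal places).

Ar = Σ fᵢ·mᵢ = 0.90480 × 19.992 + 0.00270 × 20.994 + 0.09250 × 21.991
= 18.0888 + 0.0567 + 2.0342 = 20.1797 amu

20.180 amu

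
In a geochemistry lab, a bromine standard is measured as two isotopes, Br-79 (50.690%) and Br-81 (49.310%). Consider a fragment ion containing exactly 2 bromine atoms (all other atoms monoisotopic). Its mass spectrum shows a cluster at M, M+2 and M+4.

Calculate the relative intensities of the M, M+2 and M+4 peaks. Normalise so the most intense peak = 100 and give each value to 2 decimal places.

Each Br atom is independently Br-79 (p = 0.50690) or Br-81 (q = 0.49310); the cluster is the binomial expansion (p + q)^2.
P(M) = 0.50690^2 = 0.256948
P(M+2) = 2 × 0.50690^1 × 0.49310^1 = 0.499905
P(M+4) = 0.49310^2 = 0.243148
The M+2 peak is largest (0.499905); scaling to 100 gives 51.40 : 100.00 : 48.64.

51.40 : 100.00 : 48.64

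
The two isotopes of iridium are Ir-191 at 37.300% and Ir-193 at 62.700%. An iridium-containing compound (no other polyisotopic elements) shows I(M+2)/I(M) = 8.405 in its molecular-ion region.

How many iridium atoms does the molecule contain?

5

The M+2/M ratio from n Ir atoms is n · q/p = n · 0.62700/0.37300.
n = 8.405 × 0.37300/0.62700 = 5.00 ≈ 5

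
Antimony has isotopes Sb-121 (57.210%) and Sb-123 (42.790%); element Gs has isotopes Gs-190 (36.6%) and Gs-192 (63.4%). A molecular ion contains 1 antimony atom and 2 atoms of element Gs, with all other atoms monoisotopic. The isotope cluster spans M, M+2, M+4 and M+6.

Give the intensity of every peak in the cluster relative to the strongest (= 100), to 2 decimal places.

Antimony pattern (n=1): 0.5721 : 0.4279
Element Gs pattern (n=2): 0.133956 : 0.464088 : 0.401956
Convolve the two distributions (both contribute in 2-u steps):
  M: 0.5721×0.133956 = 0.076636
  M+2: 0.5721×0.464088 + 0.4279×0.133956 = 0.322825
  M+4: 0.5721×0.401956 + 0.4279×0.464088 = 0.428542
  M+6: 0.4279×0.401956 = 0.171997
Scale to base peak (0.428542) = 100: 17.88 : 75.33 : 100.00 : 40.14

17.88 : 75.33 : 100.00 : 40.14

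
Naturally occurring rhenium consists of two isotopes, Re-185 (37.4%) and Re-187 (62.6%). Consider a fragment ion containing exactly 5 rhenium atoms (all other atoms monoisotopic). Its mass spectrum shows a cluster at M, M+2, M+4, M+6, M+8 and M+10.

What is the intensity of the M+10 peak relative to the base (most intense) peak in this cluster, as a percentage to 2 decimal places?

Binomial terms of (0.374 + 0.626)^5: M 0.0073, M+2 0.0612, M+4 0.2050, M+6 0.3431, M+8 0.2872, M+10 0.0961 → M+6 is the base peak.
P(M+6) = C(5,3) × 0.374^2 × 0.626^3 = 10 × 0.139876 × 0.24531438 = 0.343136 (base)
P(M+10) = C(5,5) × 0.374^0 × 0.626^5 = 1 × 1.0000 × 0.09613282 = 0.096133
Relative intensity = 0.096133 / 0.343136 × 100 = 28.02

28.02%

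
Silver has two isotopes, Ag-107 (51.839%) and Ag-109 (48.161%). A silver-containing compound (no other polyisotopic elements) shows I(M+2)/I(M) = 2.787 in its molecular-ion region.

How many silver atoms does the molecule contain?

3

For n independent Ag atoms, I(M+2)/I(M) = n · (abundance Ag-109) / (abundance Ag-107) = n · 0.48161/0.51839.
n = 2.787 × 0.51839/0.48161 = 3.00 ≈ 3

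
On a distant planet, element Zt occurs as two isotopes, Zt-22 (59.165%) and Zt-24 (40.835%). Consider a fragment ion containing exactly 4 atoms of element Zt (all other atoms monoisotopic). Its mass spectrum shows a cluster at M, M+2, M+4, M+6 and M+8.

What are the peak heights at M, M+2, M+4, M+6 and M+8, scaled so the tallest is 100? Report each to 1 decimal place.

35.0 : 96.6 : 100.0 : 46.0 : 7.9

Expanding (0.59165 + 0.40835)^4:
P(M) = 0.59165^4 = 0.122535
P(M+2) = 4 × 0.59165^3 × 0.40835^1 = 0.338288
P(M+4) = 6 × 0.59165^2 × 0.40835^2 = 0.350224
P(M+6) = 4 × 0.59165^1 × 0.40835^3 = 0.161147
P(M+8) = 0.40835^4 = 0.027805
The M+4 peak is largest (0.350224); scaling to 100 gives 35.0 : 96.6 : 100.0 : 46.0 : 7.9.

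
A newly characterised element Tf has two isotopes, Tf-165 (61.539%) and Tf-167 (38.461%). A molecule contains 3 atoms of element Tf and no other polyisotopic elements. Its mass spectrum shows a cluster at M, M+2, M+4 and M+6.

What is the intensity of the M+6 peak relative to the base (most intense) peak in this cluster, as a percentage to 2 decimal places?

Binomial terms of (0.61539 + 0.38461)^3: M 0.2331, M+2 0.4370, M+4 0.2731, M+6 0.0569 → M+2 is the base peak.
P(M+2) = C(3,1) × 0.61539^2 × 0.38461^1 = 3 × 0.37870485 × 0.38461 = 0.436961 (base)
P(M+6) = C(3,3) × 0.61539^0 × 0.38461^3 = 1 × 1.0000 × 0.05689338 = 0.056893
Relative intensity = 0.056893 / 0.436961 × 100 = 13.02

13.02%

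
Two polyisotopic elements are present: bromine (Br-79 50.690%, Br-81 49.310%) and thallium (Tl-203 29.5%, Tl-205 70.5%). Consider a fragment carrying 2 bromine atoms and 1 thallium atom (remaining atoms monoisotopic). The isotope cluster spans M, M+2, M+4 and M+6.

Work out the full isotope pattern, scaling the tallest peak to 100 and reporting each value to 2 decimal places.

17.87 : 77.48 : 100.00 : 40.41

Bromine pattern (n=2): 0.25694761 : 0.49990478 : 0.24314761
Thallium pattern (n=1): 0.2950 : 0.7050
Convolve the two distributions (both contribute in 2-u steps):
  M: 0.25694761×0.2950 = 0.075800
  M+2: 0.25694761×0.7050 + 0.49990478×0.2950 = 0.328620
  M+4: 0.49990478×0.7050 + 0.24314761×0.2950 = 0.424161
  M+6: 0.24314761×0.7050 = 0.171419
Scale to base peak (0.424161) = 100: 17.87 : 77.48 : 100.00 : 40.41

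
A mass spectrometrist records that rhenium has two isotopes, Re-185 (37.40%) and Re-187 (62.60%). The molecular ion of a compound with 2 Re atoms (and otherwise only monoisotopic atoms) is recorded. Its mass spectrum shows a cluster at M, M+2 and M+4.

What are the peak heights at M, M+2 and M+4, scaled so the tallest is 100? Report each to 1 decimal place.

Each Re atom is independently Re-185 (p = 0.3740) or Re-187 (q = 0.6260); the cluster is the binomial expansion (p + q)^2.
P(M) = 0.3740^2 = 0.139876
P(M+2) = 2 × 0.3740^1 × 0.6260^1 = 0.468248
P(M+4) = 0.6260^2 = 0.391876
The M+2 peak is largest (0.468248); scaling to 100 gives 29.9 : 100.0 : 83.7.

29.9 : 100.0 : 83.7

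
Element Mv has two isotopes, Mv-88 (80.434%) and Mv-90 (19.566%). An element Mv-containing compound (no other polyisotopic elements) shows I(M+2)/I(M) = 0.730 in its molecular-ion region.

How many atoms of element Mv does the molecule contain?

With n Mv atoms, P(M+2)/P(M) = C(n,1)·p^(n−1)q / p^n = n·q/p = n · 0.19566/0.80434.
n = 0.730 × 0.80434/0.19566 = 3.00 ≈ 3

3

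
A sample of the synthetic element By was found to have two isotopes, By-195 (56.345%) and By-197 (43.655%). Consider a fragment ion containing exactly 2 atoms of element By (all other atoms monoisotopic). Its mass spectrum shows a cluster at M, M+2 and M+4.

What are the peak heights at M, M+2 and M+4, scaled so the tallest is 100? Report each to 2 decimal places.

Expanding (0.56345 + 0.43655)^2:
P(M) = 0.56345^2 = 0.317476
P(M+2) = 2 × 0.56345^1 × 0.43655^1 = 0.491948
P(M+4) = 0.43655^2 = 0.190576
The M+2 peak is largest (0.491948); scaling to 100 gives 64.53 : 100.00 : 38.74.

64.53 : 100.00 : 38.74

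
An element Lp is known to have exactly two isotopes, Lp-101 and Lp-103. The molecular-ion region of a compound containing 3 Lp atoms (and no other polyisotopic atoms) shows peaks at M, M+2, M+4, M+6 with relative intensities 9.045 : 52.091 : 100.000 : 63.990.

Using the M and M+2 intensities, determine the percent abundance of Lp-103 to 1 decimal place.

Write p for the Lp-101 fraction. I(M+2)/I(M) = [C(3,1)·p^2·(1−p)] / p^3 = 3·(1−p)/p = 52.091/9.045 = 5.7591
(1−p)/p = 5.7591/3 = 1.9197  ⇒  p = 1/(1 + 1.9197) = 0.3425
Lp-101: 34.3%, Lp-103: 65.7%.

65.7%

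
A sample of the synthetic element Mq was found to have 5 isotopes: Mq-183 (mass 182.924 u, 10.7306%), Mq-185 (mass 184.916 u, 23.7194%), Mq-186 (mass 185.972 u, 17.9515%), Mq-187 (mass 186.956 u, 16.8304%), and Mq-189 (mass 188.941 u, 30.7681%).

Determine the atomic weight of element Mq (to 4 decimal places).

Ar = Σ fᵢ·mᵢ = 0.107306 × 182.924 + 0.237194 × 184.916 + 0.179515 × 185.972 + 0.168304 × 186.956 + 0.307681 × 188.941
= 19.62884 + 43.86097 + 33.38476 + 31.46544 + 58.13356 = 186.47357 u

186.4736 u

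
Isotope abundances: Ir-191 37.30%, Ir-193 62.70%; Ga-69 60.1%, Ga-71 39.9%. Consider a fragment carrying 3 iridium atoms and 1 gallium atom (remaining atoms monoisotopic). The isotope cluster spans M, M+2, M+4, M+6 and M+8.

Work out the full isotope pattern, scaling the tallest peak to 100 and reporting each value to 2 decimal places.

Iridium pattern (n=3): 0.05189512 : 0.26170165 : 0.43991135 : 0.24649188
Gallium pattern (n=1): 0.6010 : 0.3990
Convolve the two distributions (both contribute in 2-u steps):
  M: 0.05189512×0.6010 = 0.031189
  M+2: 0.05189512×0.3990 + 0.26170165×0.6010 = 0.177989
  M+4: 0.26170165×0.3990 + 0.43991135×0.6010 = 0.368806
  M+6: 0.43991135×0.3990 + 0.24649188×0.6010 = 0.323666
  M+8: 0.24649188×0.3990 = 0.098350
Scale to base peak (0.368806) = 100: 8.46 : 48.26 : 100.00 : 87.76 : 26.67

8.46 : 48.26 : 100.00 : 87.76 : 26.67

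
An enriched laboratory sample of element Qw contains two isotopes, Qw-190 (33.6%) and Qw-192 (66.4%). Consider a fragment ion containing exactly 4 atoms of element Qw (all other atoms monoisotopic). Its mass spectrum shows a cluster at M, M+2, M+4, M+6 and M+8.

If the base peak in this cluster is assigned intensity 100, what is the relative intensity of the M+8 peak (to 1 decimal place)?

Binomial terms of (0.336 + 0.664)^4: M 0.0127, M+2 0.1008, M+4 0.2987, M+6 0.3935, M+8 0.1944 → M+6 is the base peak.
P(M+6) = C(4,3) × 0.336^1 × 0.664^3 = 4 × 0.3360 × 0.29275494 = 0.393463 (base)
P(M+8) = C(4,4) × 0.336^0 × 0.664^4 = 1 × 1.0000 × 0.19438928 = 0.194389
Relative intensity = 0.194389 / 0.393463 × 100 = 49.4

49.4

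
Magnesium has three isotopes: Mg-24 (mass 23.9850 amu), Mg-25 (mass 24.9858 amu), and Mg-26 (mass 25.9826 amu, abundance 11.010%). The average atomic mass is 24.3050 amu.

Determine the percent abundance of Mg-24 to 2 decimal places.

The remaining 88.990% is split between Mg-24 (fraction x) and Mg-25 (fraction 0.88990 − x).
Substituting: 23.9850x + 24.9858(0.88990 − x) = 21.44431574
(23.9850 − 24.9858)x = -0.79054768  ⇒  x = 0.78992, y = 0.09998
Mg-24: 78.99%, Mg-25: 10.00%.

78.99%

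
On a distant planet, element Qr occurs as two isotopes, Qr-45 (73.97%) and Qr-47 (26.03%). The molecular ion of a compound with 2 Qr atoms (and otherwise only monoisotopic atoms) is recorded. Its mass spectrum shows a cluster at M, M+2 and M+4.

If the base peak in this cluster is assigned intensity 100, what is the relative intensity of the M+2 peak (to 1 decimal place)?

70.4

(0.7397 + 0.2603)^2 gives M 0.5472, M+2 0.3851, M+4 0.0678; the largest is M.
P(M) = C(2,0) × 0.7397^2 × 0.2603^0 = 1 × 0.54715609 × 1.0000 = 0.547156 (base)
P(M+2) = C(2,1) × 0.7397^1 × 0.2603^1 = 2 × 0.7397 × 0.2603 = 0.385088
Relative intensity = 0.385088 / 0.547156 × 100 = 70.4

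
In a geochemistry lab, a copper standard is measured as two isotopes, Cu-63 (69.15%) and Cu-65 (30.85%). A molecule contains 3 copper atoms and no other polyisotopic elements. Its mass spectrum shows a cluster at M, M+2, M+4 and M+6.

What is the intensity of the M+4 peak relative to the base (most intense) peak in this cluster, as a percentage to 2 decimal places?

44.61%

(0.6915 + 0.3085)^3 gives M 0.3307, M+2 0.4425, M+4 0.1974, M+6 0.0294; the largest is M+2.
P(M+2) = C(3,1) × 0.6915^2 × 0.3085^1 = 3 × 0.47817225 × 0.3085 = 0.442548 (base)
P(M+4) = C(3,2) × 0.6915^1 × 0.3085^2 = 3 × 0.6915 × 0.09517225 = 0.197435
Relative intensity = 0.197435 / 0.442548 × 100 = 44.61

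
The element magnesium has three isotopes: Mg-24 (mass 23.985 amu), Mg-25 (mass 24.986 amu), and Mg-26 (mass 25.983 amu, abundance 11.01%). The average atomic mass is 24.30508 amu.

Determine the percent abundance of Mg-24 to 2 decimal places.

78.99%

Let x and y be the fractions of Mg-24 and Mg-25. Then x + y = 1 − 0.1101 = 0.8899 and 23.985x + 24.986y = 24.30508 − 0.1101×25.983 = 21.4443517.
Substituting: 23.985x + 24.986(0.8899 − x) = 21.4443517
(23.985 − 24.986)x = -0.7906897  ⇒  x = 0.78990, y = 0.10000
Mg-24: 78.99%, Mg-25: 10.00%.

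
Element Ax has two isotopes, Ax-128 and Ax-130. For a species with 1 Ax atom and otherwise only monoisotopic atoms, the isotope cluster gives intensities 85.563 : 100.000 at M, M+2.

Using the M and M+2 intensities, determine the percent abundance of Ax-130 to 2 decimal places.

53.89%

Let p = fractional abundance of Ax-128. I(M+2)/I(M) = [C(1,1)·p^0·(1−p)] / p^1 = 1·(1−p)/p = 100.000/85.563 = 1.1687
(1−p)/p = 1.1687/1 = 1.1687  ⇒  p = 1/(1 + 1.1687) = 0.4611
Ax-128: 46.11%, Ax-130: 53.89%.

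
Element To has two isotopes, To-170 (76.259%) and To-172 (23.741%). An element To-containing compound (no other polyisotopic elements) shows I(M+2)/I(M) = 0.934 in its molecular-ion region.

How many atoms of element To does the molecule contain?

3

With n To atoms, P(M+2)/P(M) = C(n,1)·p^(n−1)q / p^n = n·q/p = n · 0.23741/0.76259.
n = 0.934 × 0.76259/0.23741 = 3.00 ≈ 3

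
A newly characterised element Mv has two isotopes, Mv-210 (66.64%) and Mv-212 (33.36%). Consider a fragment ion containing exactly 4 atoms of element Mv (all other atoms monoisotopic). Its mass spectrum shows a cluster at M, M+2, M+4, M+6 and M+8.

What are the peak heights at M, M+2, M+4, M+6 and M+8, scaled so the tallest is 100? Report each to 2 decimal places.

The 4 Mv atoms are independent, so intensities follow the terms of (0.6664 + 0.3336)^4.
P(M) = 0.6664^4 = 0.197215
P(M+2) = 4 × 0.6664^3 × 0.3336^1 = 0.394904
P(M+4) = 6 × 0.6664^2 × 0.3336^2 = 0.296533
P(M+6) = 4 × 0.6664^1 × 0.3336^3 = 0.098963
P(M+8) = 0.3336^4 = 0.012385
The M+2 peak is largest (0.394904); scaling to 100 gives 49.94 : 100.00 : 75.09 : 25.06 : 3.14.

49.94 : 100.00 : 75.09 : 25.06 : 3.14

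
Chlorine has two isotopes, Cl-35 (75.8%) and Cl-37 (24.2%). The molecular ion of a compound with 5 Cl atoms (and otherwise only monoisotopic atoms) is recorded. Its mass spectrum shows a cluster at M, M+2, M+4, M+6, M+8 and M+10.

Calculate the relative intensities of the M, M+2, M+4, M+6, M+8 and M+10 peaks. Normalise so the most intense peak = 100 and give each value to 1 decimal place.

The 5 Cl atoms are independent, so intensities follow the terms of (0.758 + 0.242)^5.
P(M) = 0.758^5 = 0.250234
P(M+2) = 5 × 0.758^4 × 0.242^1 = 0.399450
P(M+4) = 10 × 0.758^3 × 0.242^2 = 0.255058
P(M+6) = 10 × 0.758^2 × 0.242^3 = 0.081430
P(M+8) = 5 × 0.758^1 × 0.242^4 = 0.012999
P(M+10) = 0.242^5 = 0.000830
The M+2 peak is largest (0.399450); scaling to 100 gives 62.6 : 100.0 : 63.9 : 20.4 : 3.3 : 0.2.

62.6 : 100.0 : 63.9 : 20.4 : 3.3 : 0.2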